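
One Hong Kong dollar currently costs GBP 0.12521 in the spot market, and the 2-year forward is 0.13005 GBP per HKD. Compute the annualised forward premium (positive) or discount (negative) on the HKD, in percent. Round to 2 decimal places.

T = 2 years.
Period premium: (0.13005 − 0.12521)/0.12521 = 0.0386551.
Per annum: 0.0386551 / 2 = 0.019328 = 1.93%.

+1.93%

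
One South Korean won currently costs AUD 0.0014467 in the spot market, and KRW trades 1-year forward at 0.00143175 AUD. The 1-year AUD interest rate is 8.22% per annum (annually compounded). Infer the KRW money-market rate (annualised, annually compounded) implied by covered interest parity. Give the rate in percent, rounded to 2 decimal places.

9.35%

T = 1 year.
By CIP, F/S equals the AUD-to-KRW growth ratio: 0.00143175/0.0014467 = 0.9896661.
AUD growth factor: (1 + 0.0822)^1 = 1.082200.
That pins the KRW growth at 1.0935001.
r = 1.0935001^(1/1) − 1 = 0.093500 → 9.35%.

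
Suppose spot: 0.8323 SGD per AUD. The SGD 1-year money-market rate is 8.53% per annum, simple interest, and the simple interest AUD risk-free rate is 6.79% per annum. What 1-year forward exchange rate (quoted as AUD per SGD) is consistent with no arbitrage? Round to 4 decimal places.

T = 1 year.
Growth of 1 SGD over T: 1 + 0.0853×1 = 1.085300.
Growth of 1 AUD over T: 1 + 0.0679×1 = 1.067900.
So F = 0.8323 × 1.085300 / 1.067900 = 0.8458612 (SGD/AUD).
Invert for AUD per SGD: 1 / 0.8458612 = 1.1822.

1.1822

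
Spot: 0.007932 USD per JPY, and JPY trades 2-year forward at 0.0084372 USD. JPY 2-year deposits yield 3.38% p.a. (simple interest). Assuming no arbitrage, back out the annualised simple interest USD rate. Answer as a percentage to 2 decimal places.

6.78%

T = 2 years.
CIP gives F = S · g_USD/g_JPY, so g_USD/g_JPY = 0.0084372/0.007932 = 1.0636914.
The JPY side grows by 1 + 0.0338×2 = 1.067600.
That pins the USD growth at 1.1355969.
r = (1.1355969 − 1)/2 = 0.067798 → 6.78%.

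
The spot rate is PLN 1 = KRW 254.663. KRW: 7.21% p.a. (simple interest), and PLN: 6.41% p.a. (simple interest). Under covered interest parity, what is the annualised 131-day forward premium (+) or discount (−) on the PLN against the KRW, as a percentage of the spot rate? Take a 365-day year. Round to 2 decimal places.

+0.78%

T = 131/365 years.
No-arbitrage forward: 254.663 × 1.025877 / 1.0230058 = 255.377745 KRW/PLN.
Annualised premium = (F − S)/S × (1/T) = (255.377745 − 254.663)/254.663 ÷ (131/365) = 0.78%.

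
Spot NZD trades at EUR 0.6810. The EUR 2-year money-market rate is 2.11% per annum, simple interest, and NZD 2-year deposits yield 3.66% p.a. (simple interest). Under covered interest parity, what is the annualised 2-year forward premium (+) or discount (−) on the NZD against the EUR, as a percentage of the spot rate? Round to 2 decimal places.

T = 2 years.
F = S · g_EUR/g_NZD = 0.681 × 1.042200/1.073200 = 0.6613289.
(F − S)/S ÷ T = (0.6613289 − 0.681)/0.681/2 = -0.014443 → -1.44%.

-1.44%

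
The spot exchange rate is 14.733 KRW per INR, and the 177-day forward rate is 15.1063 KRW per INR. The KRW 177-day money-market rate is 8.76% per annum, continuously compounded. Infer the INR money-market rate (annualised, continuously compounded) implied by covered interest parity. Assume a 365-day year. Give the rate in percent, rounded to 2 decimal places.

T = 177/365 years.
By CIP, F/S equals the KRW-to-INR growth ratio: 15.1063/14.733 = 1.0253377.
KRW growth factor: e^(0.0876×177/365) = 1.0433952.
That pins the INR growth at 1.0176113.
r = ln(1.0176113)/(177/365) = 0.036001 → 3.60%.

3.60%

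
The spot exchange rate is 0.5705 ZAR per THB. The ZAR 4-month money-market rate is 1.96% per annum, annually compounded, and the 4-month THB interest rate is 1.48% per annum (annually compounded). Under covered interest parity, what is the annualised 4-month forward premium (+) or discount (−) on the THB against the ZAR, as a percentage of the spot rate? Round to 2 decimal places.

T = 4/12 years.
No-arbitrage forward: 0.5705 × 1.0064911 / 1.0049092 = 0.5713981 ZAR/THB.
Annualised premium = (F − S)/S × (1/T) = (0.5713981 − 0.5705)/0.5705 ÷ (4/12) = 0.47%.

+0.47%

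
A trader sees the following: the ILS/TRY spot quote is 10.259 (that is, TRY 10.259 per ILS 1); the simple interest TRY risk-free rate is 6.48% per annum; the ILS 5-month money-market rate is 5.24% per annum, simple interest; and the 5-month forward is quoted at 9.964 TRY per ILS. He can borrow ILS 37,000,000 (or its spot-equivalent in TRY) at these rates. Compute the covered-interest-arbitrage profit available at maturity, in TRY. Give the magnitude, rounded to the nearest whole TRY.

TRY 13,114,490

T = 5/12 years.
Keep in ILS, deliver into the forward: 37,000,000·1.02183333333·9.964 = TRY 376,717,251.33.
Swap to TRY now, deposit: 37,000,000·10.259·1.027000 = TRY 389,831,741.00.
The quoted forward undervalues ILS, so borrow ILS, convert to TRY at spot, deposit the TRY at 6.48%, and buy ILS forward at 9.964 to cover the loan.
The gap between the two covered legs is TRY 13,114,490.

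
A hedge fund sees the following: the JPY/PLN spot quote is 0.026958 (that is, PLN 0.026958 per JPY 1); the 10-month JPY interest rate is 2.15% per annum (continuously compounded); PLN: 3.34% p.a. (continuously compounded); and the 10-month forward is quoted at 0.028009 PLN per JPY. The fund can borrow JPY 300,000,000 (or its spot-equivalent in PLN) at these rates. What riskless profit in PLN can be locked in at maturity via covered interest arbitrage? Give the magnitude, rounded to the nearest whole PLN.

T = 10/12 years.
Invest the JPY and cover forward: 300,000,000 × 1.018078133 × 0.028009 = PLN 8,554,605.13.
Convert at spot and invest in PLN: 300,000,000 × 0.026958 × 1.028224299 = PLN 8,315,661.20.
The quoted forward overvalues JPY, so borrow PLN, buy JPY at spot, deposit the JPY at 2.15%, and sell the proceeds forward at 0.028009.
Profit = 8,554,605.13 − 8,315,661.20 = PLN 238,944.

PLN 238,944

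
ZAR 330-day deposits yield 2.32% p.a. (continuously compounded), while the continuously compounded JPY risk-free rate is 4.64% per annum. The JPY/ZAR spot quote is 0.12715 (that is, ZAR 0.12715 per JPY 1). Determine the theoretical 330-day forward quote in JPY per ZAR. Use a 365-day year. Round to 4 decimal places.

8.0314

T = 330/365 years.
ZAR accumulates by e^(0.0232×330/365) = 1.0211969.
JPY growth factor: e^(0.0464×330/365) = 1.042843.
So F = 0.12715 × 1.0211969 / 1.042843 = 0.1245108 (ZAR/JPY).
Quoted the other way: 1/0.1245108 = 8.0314 JPY per ZAR.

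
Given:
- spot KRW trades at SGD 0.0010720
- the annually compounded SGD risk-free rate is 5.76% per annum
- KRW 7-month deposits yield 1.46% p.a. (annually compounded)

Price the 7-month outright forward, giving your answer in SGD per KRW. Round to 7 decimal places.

0.0010983

T = 7/12 years.
SGD accumulates by (1 + 0.0576)^(7/12) = 1.0332074.
KRW accumulates by (1 + 0.0146)^(7/12) = 1.0084909.
So F = 0.001072 × 1.0332074 / 1.0084909 = 0.001098273 (SGD/KRW).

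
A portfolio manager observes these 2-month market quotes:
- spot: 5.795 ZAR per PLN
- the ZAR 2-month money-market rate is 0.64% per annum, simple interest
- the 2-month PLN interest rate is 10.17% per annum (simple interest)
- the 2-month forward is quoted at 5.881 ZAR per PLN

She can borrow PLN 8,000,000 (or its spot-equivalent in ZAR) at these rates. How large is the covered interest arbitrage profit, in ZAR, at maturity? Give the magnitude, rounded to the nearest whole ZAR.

T = 2/12 years.
Route A — deposit PLN, sell forward: 8,000,000 × 1.016950 × 5.881 = ZAR 47,845,463.60.
Route B — convert at spot, deposit ZAR: 8,000,000 × 5.795 × 1.0010666667 = ZAR 46,409,450.67.
The quoted forward overvalues PLN, so borrow ZAR, buy PLN at spot, deposit the PLN at 10.17%, and sell the proceeds forward at 5.881.
Arbitrage profit = |47,845,463.60 − 46,409,450.67| = ZAR 1,436,013.

ZAR 1,436,013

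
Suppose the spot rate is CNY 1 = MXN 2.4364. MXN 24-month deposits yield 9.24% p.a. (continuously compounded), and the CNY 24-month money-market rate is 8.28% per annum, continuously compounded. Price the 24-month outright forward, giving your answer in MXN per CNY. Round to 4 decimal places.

2.4836

T = 2 years.
Growth of 1 MXN over T: e^(0.0924×2) = 1.2029778.
CNY accumulates by e^(0.0828×2) = 1.180101.
CIP: F = S · (grow MXN)/(grow CNY) = 2.4364 × 1.2029778/1.180101 = 2.483631 MXN per CNY.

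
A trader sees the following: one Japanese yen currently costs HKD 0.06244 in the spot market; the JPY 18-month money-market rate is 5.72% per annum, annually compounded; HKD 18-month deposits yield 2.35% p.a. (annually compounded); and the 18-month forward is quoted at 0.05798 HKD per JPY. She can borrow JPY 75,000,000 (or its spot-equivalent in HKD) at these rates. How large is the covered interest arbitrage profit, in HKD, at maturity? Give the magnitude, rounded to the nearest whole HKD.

T = 18/12 years.
Keep in JPY, deliver into the forward: 75,000,000·1.087015487·0.05798 = HKD 4,726,886.85.
Swap to HKD now, deposit: 75,000,000·0.06244·1.03545629 = HKD 4,849,041.81.
The quoted forward undervalues JPY, so borrow JPY, convert to HKD at spot, deposit the HKD at 2.35%, and buy JPY forward at 0.05798 to cover the loan.
Profit = 4,849,041.81 − 4,726,886.85 = HKD 122,155.

HKD 122,155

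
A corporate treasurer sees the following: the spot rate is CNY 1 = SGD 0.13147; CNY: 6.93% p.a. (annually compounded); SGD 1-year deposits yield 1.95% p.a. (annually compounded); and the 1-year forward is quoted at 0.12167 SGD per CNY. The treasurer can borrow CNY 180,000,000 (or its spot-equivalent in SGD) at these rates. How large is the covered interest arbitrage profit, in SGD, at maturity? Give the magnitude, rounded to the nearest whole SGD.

T = 1 year.
Keep in CNY, deliver into the forward: 180,000,000·1.069300·0.12167 = SGD 23,418,311.58.
Swap to SGD now, deposit: 180,000,000·0.13147·1.019500 = SGD 24,126,059.70.
The quoted forward undervalues CNY, so borrow CNY, convert to SGD at spot, deposit the SGD at 1.95%, and buy CNY forward at 0.12167 to cover the loan.
Profit = 24,126,059.70 − 23,418,311.58 = SGD 707,748.

SGD 707,748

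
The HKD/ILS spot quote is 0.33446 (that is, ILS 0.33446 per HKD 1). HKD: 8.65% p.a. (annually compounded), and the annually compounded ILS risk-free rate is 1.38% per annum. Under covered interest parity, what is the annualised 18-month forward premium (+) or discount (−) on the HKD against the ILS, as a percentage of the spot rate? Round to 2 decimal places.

-6.58%

T = 18/12 years.
CIP forward (ILS per HKD) = 0.33446 × 1.0207713/1.1325167 = 0.30145884.
(F − S)/S ÷ T = (0.30145884 − 0.33446)/0.33446/(18/12) = -0.065780 → -6.58%.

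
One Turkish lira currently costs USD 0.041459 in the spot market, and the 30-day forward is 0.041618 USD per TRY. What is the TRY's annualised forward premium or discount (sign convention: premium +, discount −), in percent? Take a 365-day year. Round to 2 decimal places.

+4.67%

T = 30/365 years.
(F − S)/S = (0.041618 − 0.041459)/0.041459 = 0.0038351.
Per annum: 0.0038351 / (30/365) = 0.046660 = 4.67%.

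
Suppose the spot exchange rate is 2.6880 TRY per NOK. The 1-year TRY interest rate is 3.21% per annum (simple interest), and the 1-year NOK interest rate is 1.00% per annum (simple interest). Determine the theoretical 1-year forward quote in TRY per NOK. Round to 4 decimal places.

T = 1 year.
Growth of 1 TRY over T: 1 + 0.0321×1 = 1.032100.
Growth of 1 NOK over T: 1 + 0.0100×1 = 1.010000.
CIP: F = S · (grow TRY)/(grow NOK) = 2.688 × 1.032100/1.010000 = 2.746817 TRY per NOK.

2.7468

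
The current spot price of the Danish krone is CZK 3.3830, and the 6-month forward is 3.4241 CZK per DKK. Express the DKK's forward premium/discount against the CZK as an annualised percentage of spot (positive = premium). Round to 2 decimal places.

+2.43%

T = 6/12 years.
DKK trades forward at +1.21490% vs spot over the period.
Annualise by dividing by T: 0.0121490 / (6/12) = 0.024298 → 2.43%.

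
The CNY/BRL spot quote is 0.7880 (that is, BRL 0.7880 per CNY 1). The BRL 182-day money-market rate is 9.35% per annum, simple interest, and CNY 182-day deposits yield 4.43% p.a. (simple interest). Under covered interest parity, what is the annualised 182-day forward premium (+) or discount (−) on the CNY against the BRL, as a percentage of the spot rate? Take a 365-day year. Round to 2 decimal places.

+4.81%

T = 182/365 years.
No-arbitrage forward: 0.788 × 1.0466219 / 1.0220893 = 0.8069139 BRL/CNY.
Annualised premium = (F − S)/S × (1/T) = (0.8069139 − 0.788)/0.788 ÷ (182/365) = 4.81%.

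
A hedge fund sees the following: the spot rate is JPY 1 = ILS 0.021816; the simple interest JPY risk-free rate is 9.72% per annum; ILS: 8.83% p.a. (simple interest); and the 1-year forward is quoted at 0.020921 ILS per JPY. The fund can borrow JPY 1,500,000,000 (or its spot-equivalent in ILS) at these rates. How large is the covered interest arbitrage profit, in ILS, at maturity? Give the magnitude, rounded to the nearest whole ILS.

T = 1 year.
Invest the JPY and cover forward: 1,500,000,000 × 1.097200 × 0.020921 = ILS 34,431,781.80.
Convert at spot and invest in ILS: 1,500,000,000 × 0.021816 × 1.088300 = ILS 35,613,529.20.
The quoted forward undervalues JPY, so borrow JPY, convert to ILS at spot, deposit the ILS at 8.83%, and buy JPY forward at 0.020921 to cover the loan.
Profit = 35,613,529.20 − 34,431,781.80 = ILS 1,181,747.

ILS 1,181,747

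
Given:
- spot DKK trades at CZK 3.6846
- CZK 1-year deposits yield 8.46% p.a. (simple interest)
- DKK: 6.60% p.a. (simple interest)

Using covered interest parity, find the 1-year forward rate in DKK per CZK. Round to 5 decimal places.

T = 1 year.
Growth of 1 CZK over T: 1 + 0.0846×1 = 1.084600.
DKK accumulates by 1 + 0.0660×1 = 1.066000.
CIP: F = S · (grow CZK)/(grow DKK) = 3.6846 × 1.084600/1.066000 = 3.748890 CZK per DKK.
Invert for DKK per CZK: 1 / 3.748890 = 0.26675.

0.26675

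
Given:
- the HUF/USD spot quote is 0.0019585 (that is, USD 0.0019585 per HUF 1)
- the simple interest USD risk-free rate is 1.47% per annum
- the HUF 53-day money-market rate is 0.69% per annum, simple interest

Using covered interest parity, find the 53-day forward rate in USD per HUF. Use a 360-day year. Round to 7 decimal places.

T = 53/360 years.
USD growth factor: 1 + 0.0147×53/360 = 1.0021642.
HUF accumulates by 1 + 0.0069×53/360 = 1.0010158.
CIP: F = S · (grow USD)/(grow HUF) = 0.0019585 × 1.0021642/1.0010158 = 0.001960747 USD per HUF.

0.0019607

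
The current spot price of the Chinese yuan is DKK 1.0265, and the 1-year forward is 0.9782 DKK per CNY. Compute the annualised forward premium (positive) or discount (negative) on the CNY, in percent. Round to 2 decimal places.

T = 1 year.
(F − S)/S = (0.9782 − 1.0265)/1.0265 = -0.0470531.
Annualise by dividing by T: -0.0470531 / 1 = -0.047053 → -4.71%.

-4.71%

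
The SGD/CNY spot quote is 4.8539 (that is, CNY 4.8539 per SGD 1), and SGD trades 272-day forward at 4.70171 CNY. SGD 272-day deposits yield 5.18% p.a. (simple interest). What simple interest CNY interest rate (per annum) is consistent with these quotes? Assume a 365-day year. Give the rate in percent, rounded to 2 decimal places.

T = 272/365 years.
CIP gives F = S · g_CNY/g_SGD, so g_CNY/g_SGD = 4.70171/4.8539 = 0.9686458.
SGD growth factor: 1 + 0.0518×272/365 = 1.0386016.
So the CNY growth factor = 1.0060371.
(1.0060371 − 1)/T = 0.008101, i.e. 0.81%.

0.81%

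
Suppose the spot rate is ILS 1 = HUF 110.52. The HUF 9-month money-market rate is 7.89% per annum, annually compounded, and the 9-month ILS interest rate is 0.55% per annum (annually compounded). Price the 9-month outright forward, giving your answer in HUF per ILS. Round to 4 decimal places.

116.5172

T = 9/12 years.
HUF growth factor: (1 + 0.0789)^(9/12) = 1.058609763.
ILS growth factor: (1 + 0.0055)^(9/12) = 1.004122171.
CIP: F = S · (grow HUF)/(grow ILS) = 110.52 × 1.058609763/1.004122171 = 116.517247 HUF per ILS.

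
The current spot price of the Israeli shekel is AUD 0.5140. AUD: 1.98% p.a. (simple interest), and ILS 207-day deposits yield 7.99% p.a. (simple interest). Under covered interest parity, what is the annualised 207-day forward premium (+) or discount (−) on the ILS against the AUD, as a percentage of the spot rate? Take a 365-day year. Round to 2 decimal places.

T = 207/365 years.
CIP forward (AUD per ILS) = 0.514 × 1.011229/1.0453132 = 0.4972402.
(F − S)/S ÷ T = (0.4972402 − 0.514)/0.514/(207/365) = -0.057495 → -5.75%.

-5.75%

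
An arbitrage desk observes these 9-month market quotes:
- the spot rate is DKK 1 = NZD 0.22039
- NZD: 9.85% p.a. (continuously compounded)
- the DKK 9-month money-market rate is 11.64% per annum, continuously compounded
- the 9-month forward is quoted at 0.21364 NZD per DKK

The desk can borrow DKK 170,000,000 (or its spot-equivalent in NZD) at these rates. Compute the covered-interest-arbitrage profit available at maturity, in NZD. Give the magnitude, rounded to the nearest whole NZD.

T = 9/12 years.
Route A — deposit DKK, sell forward: 170,000,000 × 1.0912239978 × 0.21364 = NZD 39,631,946.13.
Route B — convert at spot, deposit NZD: 170,000,000 × 0.22039 × 1.0766722131 = NZD 40,338,924.14.
The quoted forward undervalues DKK, so borrow DKK, convert to NZD at spot, deposit the NZD at 9.85%, and buy DKK forward at 0.21364 to cover the loan.
The gap between the two covered legs is NZD 706,978.

NZD 706,978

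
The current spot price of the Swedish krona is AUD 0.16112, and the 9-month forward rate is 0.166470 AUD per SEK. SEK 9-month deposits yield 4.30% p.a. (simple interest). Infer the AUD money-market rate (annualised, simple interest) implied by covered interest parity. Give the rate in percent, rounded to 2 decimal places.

T = 9/12 years.
CIP gives F = S · g_AUD/g_SEK, so g_AUD/g_SEK = 0.16647/0.16112 = 1.0332051.
The SEK side grows by 1 + 0.0430×9/12 = 1.032250.
That pins the AUD growth at 1.066526.
r = (1.066526 − 1)/(9/12) = 0.088701 → 8.87%.

8.87%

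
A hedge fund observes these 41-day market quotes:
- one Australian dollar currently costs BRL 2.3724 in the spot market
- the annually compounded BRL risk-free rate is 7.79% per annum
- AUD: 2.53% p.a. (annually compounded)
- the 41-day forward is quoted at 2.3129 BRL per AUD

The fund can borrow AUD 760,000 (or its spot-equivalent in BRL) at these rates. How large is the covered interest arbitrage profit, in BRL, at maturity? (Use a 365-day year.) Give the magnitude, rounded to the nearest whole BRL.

T = 41/365 years.
Route A — deposit AUD, sell forward: 760,000 × 1.002810505 × 2.3129 = BRL 1,762,744.32.
Route B — convert at spot, deposit BRL: 760,000 × 2.3724 × 1.00846191 = BRL 1,818,281.03.
The quoted forward undervalues AUD, so borrow AUD, convert to BRL at spot, deposit the BRL at 7.79%, and buy AUD forward at 2.3129 to cover the loan.
Profit = 1,818,281.03 − 1,762,744.32 = BRL 55,537.

BRL 55,537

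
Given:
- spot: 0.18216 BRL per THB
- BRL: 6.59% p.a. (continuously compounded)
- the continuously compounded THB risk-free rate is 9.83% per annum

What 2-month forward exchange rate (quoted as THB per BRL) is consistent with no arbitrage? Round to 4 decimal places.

5.5194

T = 2/12 years.
BRL growth factor: e^(0.0659×2/12) = 1.0110439.
Growth of 1 THB over T: e^(0.0983×2/12) = 1.0165183.
CIP: F = S · (grow BRL)/(grow THB) = 0.18216 × 1.0110439/1.0165183 = 0.1811790 BRL per THB.
Quoted the other way: 1/0.1811790 = 5.5194 THB per BRL.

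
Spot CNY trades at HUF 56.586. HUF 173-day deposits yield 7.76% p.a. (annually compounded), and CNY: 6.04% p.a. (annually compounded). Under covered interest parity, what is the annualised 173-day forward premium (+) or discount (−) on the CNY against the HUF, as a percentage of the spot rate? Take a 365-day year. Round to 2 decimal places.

T = 173/365 years.
F = S · g_HUF/g_CNY = 56.586 × 1.0360578/1.0281866 = 57.019190.
(F − S)/S ÷ T = (57.019190 − 56.586)/56.586/(173/365) = 0.016152 → 1.62%.

+1.62%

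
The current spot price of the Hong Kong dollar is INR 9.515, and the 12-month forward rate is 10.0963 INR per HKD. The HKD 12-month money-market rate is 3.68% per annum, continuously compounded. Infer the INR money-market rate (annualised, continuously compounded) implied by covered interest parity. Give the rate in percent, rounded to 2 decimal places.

9.61%

T = 1 year.
F/S = 10.0963/9.515 = 1.0610930 = (growth of INR) / (growth of HKD).
HKD growth factor: e^(0.0368×1) = 1.0374855.
Hence g_INR = 1.1008686.
Take logs: ln 1.1008686 / 1 = 0.096100, so 9.61%.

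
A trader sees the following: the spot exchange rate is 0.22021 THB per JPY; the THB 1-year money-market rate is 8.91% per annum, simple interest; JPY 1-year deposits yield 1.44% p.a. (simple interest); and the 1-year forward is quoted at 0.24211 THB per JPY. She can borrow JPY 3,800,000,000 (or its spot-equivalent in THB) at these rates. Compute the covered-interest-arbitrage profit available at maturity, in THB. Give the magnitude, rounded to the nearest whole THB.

THB 21,909,557

T = 1 year.
Invest the JPY and cover forward: 3,800,000,000 × 1.014400 × 0.24211 = THB 933,266,259.20.
Convert at spot and invest in THB: 3,800,000,000 × 0.22021 × 1.089100 = THB 911,356,701.80.
The quoted forward overvalues JPY, so borrow THB, buy JPY at spot, deposit the JPY at 1.44%, and sell the proceeds forward at 0.24211.
Profit = 933,266,259.20 − 911,356,701.80 = THB 21,909,557.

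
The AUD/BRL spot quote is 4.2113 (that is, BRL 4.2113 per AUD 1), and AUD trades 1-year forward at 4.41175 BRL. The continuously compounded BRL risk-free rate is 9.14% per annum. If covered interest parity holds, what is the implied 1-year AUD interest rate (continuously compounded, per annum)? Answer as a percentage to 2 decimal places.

T = 1 year.
By CIP, F/S equals the BRL-to-AUD growth ratio: 4.41175/4.2113 = 1.0475981.
BRL growth factor: e^(0.0914×1) = 1.0957072.
That pins the AUD growth at 1.0459232.
Take logs: ln 1.0459232 / 1 = 0.044900, so 4.49%.

4.49%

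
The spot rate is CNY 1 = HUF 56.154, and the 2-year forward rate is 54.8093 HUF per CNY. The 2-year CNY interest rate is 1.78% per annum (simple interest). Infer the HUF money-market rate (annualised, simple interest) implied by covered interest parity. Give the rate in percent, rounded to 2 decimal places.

0.54%

T = 2 years.
CIP gives F = S · g_HUF/g_CNY, so g_HUF/g_CNY = 54.8093/56.154 = 0.9760534.
The CNY side grows by 1 + 0.0178×2 = 1.035600.
So the HUF growth factor = 1.0108009.
(1.0108009 − 1)/T = 0.005400, i.e. 0.54%.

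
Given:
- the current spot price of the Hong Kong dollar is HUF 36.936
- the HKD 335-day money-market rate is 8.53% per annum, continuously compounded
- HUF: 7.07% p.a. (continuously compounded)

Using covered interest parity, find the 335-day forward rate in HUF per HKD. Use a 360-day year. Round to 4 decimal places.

36.4376

T = 335/360 years.
HUF accumulates by e^(0.0707×335/360) = 1.06800271.
Growth of 1 HKD over T: e^(0.0853×335/360) = 1.08261173.
Forward (HUF per HKD) = 36.936 × 1.06800271 / 1.08261173 = 36.437577.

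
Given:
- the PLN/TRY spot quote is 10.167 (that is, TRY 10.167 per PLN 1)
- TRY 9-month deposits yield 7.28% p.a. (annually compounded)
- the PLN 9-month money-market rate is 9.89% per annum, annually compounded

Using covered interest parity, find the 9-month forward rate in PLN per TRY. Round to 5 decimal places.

0.10015

T = 9/12 years.
TRY accumulates by (1 + 0.0728)^(9/12) = 1.0541176.
Growth of 1 PLN over T: (1 + 0.0989)^(9/12) = 1.0732938.
Forward (TRY per PLN) = 10.167 × 1.0541176 / 1.0732938 = 9.985349.
Quoted the other way: 1/9.985349 = 0.10015 PLN per TRY.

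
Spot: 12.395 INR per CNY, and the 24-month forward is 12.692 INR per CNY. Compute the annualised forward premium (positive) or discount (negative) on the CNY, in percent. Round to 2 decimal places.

T = 2 years.
CNY trades forward at +2.39613% vs spot over the period.
×(1/T) gives 1.20% p.a.

+1.20%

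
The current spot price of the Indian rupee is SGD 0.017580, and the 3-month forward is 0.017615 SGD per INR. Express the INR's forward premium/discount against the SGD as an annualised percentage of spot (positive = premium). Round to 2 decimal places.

+0.80%

T = 3/12 years.
INR trades forward at +0.19909% vs spot over the period.
×(1/T) gives 0.80% p.a.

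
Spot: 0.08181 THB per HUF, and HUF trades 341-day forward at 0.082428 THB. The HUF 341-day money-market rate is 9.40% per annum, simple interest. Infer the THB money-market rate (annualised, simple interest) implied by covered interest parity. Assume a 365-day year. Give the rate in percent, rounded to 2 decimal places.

10.28%

T = 341/365 years.
By CIP, F/S equals the THB-to-HUF growth ratio: 0.082428/0.08181 = 1.0075541.
HUF growth factor: 1 + 0.0940×341/365 = 1.0878192.
Hence g_THB = 1.0960367.
r = (1.0960367 − 1)/(341/365) = 0.102796 → 10.28%.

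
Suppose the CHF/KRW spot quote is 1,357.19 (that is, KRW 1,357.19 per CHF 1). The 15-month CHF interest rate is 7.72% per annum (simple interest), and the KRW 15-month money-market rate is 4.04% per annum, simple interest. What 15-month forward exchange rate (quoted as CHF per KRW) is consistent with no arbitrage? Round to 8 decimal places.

T = 15/12 years.
KRW accumulates by 1 + 0.0404×15/12 = 1.050500.
CHF growth factor: 1 + 0.0772×15/12 = 1.096500.
Forward (KRW per CHF) = 1357.19 × 1.050500 / 1.096500 = 1300.254.
Quoted the other way: 1/1300.254 = 0.00076908 CHF per KRW.

0.00076908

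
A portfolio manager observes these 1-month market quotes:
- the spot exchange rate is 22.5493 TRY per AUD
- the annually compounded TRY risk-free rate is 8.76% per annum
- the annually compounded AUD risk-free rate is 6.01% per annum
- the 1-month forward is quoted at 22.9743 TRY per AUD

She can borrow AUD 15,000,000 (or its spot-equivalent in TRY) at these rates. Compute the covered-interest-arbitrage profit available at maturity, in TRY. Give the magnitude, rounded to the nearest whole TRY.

TRY 5,679,922

T = 1/12 years.
Invest the AUD and cover forward: 15,000,000 × 1.00487545013 × 22.9743 = TRY 346,294,650.81.
Convert at spot and invest in TRY: 15,000,000 × 22.5493 × 1.00702232787 = TRY 340,614,728.67.
The quoted forward overvalues AUD, so borrow TRY, buy AUD at spot, deposit the AUD at 6.01%, and sell the proceeds forward at 22.9743.
The gap between the two covered legs is TRY 5,679,922.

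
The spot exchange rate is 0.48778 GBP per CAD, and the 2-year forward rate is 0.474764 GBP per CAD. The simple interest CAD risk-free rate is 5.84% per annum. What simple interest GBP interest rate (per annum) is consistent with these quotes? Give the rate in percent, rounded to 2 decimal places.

4.35%

T = 2 years.
CIP gives F = S · g_GBP/g_CAD, so g_GBP/g_CAD = 0.474764/0.48778 = 0.9733158.
CAD growth factor: 1 + 0.0584×2 = 1.116800.
That pins the GBP growth at 1.0869991.
r = (1.0869991 − 1)/2 = 0.043500 → 4.35%.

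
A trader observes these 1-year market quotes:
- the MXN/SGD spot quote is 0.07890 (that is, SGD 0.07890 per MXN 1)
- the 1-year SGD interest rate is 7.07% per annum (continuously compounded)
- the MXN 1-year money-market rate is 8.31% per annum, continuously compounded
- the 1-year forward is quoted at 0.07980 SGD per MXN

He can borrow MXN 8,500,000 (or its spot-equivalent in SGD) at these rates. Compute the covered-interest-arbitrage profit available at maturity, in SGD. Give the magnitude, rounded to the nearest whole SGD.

T = 1 year.
Invest the MXN and cover forward: 8,500,000 × 1.08665047 × 0.07980 = SGD 737,075.01.
Convert at spot and invest in SGD: 8,500,000 × 0.07890 × 1.0732592 = SGD 719,781.28.
The quoted forward overvalues MXN, so borrow SGD, buy MXN at spot, deposit the MXN at 8.31%, and sell the proceeds forward at 0.07980.
The gap between the two covered legs is SGD 17,294.

SGD 17,294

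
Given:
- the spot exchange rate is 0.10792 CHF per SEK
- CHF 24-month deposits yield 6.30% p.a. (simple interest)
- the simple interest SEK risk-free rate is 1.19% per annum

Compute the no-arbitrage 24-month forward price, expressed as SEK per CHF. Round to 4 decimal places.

8.4251

T = 2 years.
CHF growth factor: 1 + 0.0630×2 = 1.126000.
SEK accumulates by 1 + 0.0119×2 = 1.023800.
Forward (CHF per SEK) = 0.10792 × 1.126000 / 1.023800 = 0.1186930.
Quoted the other way: 1/0.1186930 = 8.4251 SEK per CHF.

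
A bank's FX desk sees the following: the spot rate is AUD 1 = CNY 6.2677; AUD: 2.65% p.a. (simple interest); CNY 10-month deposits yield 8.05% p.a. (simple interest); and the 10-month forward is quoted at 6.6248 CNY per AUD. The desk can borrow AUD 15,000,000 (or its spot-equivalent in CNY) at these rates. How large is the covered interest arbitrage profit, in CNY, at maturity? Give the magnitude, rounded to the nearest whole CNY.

CNY 1,244,092

T = 10/12 years.
Invest the AUD and cover forward: 15,000,000 × 1.0220833333 × 6.6248 = CNY 101,566,465.00.
Convert at spot and invest in CNY: 15,000,000 × 6.2677 × 1.0670833333 = CNY 100,322,373.12.
The quoted forward overvalues AUD, so borrow CNY, buy AUD at spot, deposit the AUD at 2.65%, and sell the proceeds forward at 6.6248.
Arbitrage profit = |101,566,465.00 − 100,322,373.12| = CNY 1,244,092.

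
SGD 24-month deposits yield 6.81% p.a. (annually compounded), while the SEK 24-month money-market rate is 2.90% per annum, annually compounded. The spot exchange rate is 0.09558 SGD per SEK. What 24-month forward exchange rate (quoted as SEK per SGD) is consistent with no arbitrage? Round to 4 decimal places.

T = 2 years.
Growth of 1 SGD over T: (1 + 0.0681)^2 = 1.1408376.
Growth of 1 SEK over T: (1 + 0.0290)^2 = 1.058841.
So F = 0.09558 × 1.1408376 / 1.058841 = 0.1029817 (SGD/SEK).
Quoted the other way: 1/0.1029817 = 9.7105 SEK per SGD.

9.7105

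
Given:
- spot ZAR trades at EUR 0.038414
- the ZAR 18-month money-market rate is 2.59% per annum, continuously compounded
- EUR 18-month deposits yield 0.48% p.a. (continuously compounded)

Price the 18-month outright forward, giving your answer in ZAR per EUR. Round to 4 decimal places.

26.8693

T = 18/12 years.
Growth of 1 EUR over T: e^(0.0048×18/12) = 1.00722598.
ZAR accumulates by e^(0.0259×18/12) = 1.03961453.
Forward (EUR per ZAR) = 0.038414 × 1.00722598 / 1.03961453 = 0.037217236.
Quoted the other way: 1/0.037217236 = 26.8693 ZAR per EUR.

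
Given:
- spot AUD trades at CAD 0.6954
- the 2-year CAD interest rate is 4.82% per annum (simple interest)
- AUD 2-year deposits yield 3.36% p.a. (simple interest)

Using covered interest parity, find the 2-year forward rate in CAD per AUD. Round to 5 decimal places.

T = 2 years.
Growth of 1 CAD over T: 1 + 0.0482×2 = 1.096400.
AUD growth factor: 1 + 0.0336×2 = 1.067200.
Forward (CAD per AUD) = 0.6954 × 1.096400 / 1.067200 = 0.7144271.

0.71443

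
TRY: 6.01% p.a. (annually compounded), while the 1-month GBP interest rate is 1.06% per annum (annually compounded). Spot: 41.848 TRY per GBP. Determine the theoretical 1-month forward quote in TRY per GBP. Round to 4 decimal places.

T = 1/12 years.
TRY accumulates by (1 + 0.0601)^(1/12) = 1.00487545.
Growth of 1 GBP over T: (1 + 0.0106)^(1/12) = 1.00087907.
CIP: F = S · (grow TRY)/(grow GBP) = 41.848 × 1.00487545/1.00087907 = 42.015094 TRY per GBP.

42.0151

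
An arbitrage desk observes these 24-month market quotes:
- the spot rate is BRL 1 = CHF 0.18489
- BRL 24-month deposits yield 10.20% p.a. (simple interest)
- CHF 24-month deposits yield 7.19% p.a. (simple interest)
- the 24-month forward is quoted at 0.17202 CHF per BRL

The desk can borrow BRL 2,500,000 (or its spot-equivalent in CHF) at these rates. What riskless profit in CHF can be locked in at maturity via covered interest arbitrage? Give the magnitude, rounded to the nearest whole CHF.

CHF 10,913

T = 2 years.
Invest the BRL and cover forward: 2,500,000 × 1.204000 × 0.17202 = CHF 517,780.20.
Convert at spot and invest in CHF: 2,500,000 × 0.18489 × 1.143800 = CHF 528,692.96.
The quoted forward undervalues BRL, so borrow BRL, convert to CHF at spot, deposit the CHF at 7.19%, and buy BRL forward at 0.17202 to cover the loan.
Arbitrage profit = |517,780.20 − 528,692.96| = CHF 10,913.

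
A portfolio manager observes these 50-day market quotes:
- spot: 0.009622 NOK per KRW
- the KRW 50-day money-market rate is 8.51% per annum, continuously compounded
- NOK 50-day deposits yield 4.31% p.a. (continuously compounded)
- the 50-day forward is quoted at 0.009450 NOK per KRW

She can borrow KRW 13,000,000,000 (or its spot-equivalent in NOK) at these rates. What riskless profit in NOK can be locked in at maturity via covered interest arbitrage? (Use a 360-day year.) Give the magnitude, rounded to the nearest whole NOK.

T = 50/360 years.
Route A — deposit KRW, sell forward: 13,000,000,000 × 1.01188957009 × 0.009450 = NOK 124,310,633.69.
Route B — convert at spot, deposit NOK: 13,000,000,000 × 0.009622 × 1.00600406368 = NOK 125,837,024.31.
The quoted forward undervalues KRW, so borrow KRW, convert to NOK at spot, deposit the NOK at 4.31%, and buy KRW forward at 0.009450 to cover the loan.
Profit = 125,837,024.31 − 124,310,633.69 = NOK 1,526,391.

NOK 1,526,391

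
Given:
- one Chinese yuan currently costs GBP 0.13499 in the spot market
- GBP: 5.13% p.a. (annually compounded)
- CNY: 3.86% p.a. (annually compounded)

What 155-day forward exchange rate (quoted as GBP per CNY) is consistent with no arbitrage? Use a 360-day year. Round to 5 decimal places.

0.13570

T = 155/360 years.
GBP accumulates by (1 + 0.0513)^(155/360) = 1.0217733.
Growth of 1 CNY over T: (1 + 0.0386)^(155/360) = 1.0164404.
Forward (GBP per CNY) = 0.13499 × 1.0217733 / 1.0164404 = 0.1356982.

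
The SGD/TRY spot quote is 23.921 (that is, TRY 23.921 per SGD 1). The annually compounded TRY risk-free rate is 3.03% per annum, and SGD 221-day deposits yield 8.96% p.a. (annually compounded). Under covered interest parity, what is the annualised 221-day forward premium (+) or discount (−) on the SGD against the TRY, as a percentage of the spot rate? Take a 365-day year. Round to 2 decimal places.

T = 221/365 years.
CIP forward (TRY per SGD) = 23.921 × 1.0182379/1.053330 = 23.124063.
Annualised premium = (F − S)/S × (1/T) = (23.124063 − 23.921)/23.921 ÷ (221/365) = -5.50%.

-5.50%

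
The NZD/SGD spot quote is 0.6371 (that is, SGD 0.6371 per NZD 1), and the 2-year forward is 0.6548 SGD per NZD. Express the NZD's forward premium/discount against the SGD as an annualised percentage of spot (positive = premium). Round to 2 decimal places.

+1.39%

T = 2 years.
Period premium: (0.6548 − 0.6371)/0.6371 = 0.0277821.
Per annum: 0.0277821 / 2 = 0.013891 = 1.39%.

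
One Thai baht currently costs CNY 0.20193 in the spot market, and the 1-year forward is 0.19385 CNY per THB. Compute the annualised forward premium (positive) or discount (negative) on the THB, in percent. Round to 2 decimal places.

-4.00%

T = 1 year.
THB trades forward at -4.00139% vs spot over the period.
Per annum: -0.0400139 / 1 = -0.040014 = -4.00%.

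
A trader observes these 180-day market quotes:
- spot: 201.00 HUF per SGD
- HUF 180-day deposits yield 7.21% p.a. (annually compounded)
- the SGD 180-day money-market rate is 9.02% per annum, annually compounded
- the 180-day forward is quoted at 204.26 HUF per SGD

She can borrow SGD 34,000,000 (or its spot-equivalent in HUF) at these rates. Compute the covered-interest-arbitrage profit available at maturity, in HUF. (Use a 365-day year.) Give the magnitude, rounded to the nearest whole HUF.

HUF 174,298,221

T = 180/365 years.
Invest the SGD and cover forward: 34,000,000 × 1.043508995484 × 204.26 = HUF 7,247,003,012.20.
Convert at spot and invest in HUF: 34,000,000 × 201.00 × 1.03492900083 = HUF 7,072,704,791.67.
The quoted forward overvalues SGD, so borrow HUF, buy SGD at spot, deposit the SGD at 9.02%, and sell the proceeds forward at 204.26.
Arbitrage profit = |7,247,003,012.20 − 7,072,704,791.67| = HUF 174,298,221.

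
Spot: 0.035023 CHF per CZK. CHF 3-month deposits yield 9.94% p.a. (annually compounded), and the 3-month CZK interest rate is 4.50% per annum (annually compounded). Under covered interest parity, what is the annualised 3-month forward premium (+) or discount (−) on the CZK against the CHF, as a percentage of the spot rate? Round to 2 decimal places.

+5.11%

T = 3/12 years.
CIP forward (CHF per CZK) = 0.035023 × 1.023974/1.011065 = 0.035470164.
(F − S)/S ÷ T = (0.035470164 − 0.035023)/0.035023/(3/12) = 0.051071 → 5.11%.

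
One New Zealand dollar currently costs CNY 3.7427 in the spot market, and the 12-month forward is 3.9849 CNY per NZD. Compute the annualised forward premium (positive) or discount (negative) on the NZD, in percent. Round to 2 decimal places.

T = 1 year.
Period premium: (3.9849 − 3.7427)/3.7427 = 0.0647126.
×(1/T) gives 6.47% p.a.

+6.47%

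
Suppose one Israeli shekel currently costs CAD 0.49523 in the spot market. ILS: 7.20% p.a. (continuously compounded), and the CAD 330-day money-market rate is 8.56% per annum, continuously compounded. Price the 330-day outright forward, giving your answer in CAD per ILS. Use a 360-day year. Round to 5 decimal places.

0.50144

T = 330/360 years.
Growth of 1 CAD over T: e^(0.0856×330/360) = 1.0816273.
ILS growth factor: e^(0.0720×330/360) = 1.0682267.
Forward (CAD per ILS) = 0.49523 × 1.0816273 / 1.0682267 = 0.5014425.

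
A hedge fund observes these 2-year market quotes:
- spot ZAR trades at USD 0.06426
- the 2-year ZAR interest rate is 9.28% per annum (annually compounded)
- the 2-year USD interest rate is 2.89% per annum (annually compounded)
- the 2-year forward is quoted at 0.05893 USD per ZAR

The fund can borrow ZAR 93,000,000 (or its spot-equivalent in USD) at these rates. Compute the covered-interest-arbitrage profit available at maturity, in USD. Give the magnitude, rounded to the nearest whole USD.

T = 2 years.
Route A — deposit ZAR, sell forward: 93,000,000 × 1.19421184 × 0.05893 = USD 6,544,866.05.
Route B — convert at spot, deposit USD: 93,000,000 × 0.06426 × 1.05863521 = USD 6,326,594.57.
The quoted forward overvalues ZAR, so borrow USD, buy ZAR at spot, deposit the ZAR at 9.28%, and sell the proceeds forward at 0.05893.
Profit = 6,544,866.05 − 6,326,594.57 = USD 218,271.

USD 218,271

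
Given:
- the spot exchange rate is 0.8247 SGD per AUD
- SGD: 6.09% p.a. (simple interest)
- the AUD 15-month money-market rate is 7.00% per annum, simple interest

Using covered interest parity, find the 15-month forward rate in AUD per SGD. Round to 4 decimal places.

1.2254

T = 15/12 years.
Growth of 1 SGD over T: 1 + 0.0609×15/12 = 1.076125.
AUD growth factor: 1 + 0.0700×15/12 = 1.087500.
CIP: F = S · (grow SGD)/(grow AUD) = 0.8247 × 1.076125/1.087500 = 0.8160738 SGD per AUD.
Quoted the other way: 1/0.8160738 = 1.2254 AUD per SGD.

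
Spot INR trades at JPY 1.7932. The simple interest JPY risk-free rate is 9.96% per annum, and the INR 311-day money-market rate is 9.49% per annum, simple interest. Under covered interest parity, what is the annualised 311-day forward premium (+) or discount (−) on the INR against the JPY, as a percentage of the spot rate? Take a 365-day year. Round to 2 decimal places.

T = 311/365 years.
F = S · g_JPY/g_INR = 1.7932 × 1.0848647/1.080860 = 1.7998440.
(F − S)/S ÷ T = (1.7998440 − 1.7932)/1.7932/(311/365) = 0.004348 → 0.43%.

+0.43%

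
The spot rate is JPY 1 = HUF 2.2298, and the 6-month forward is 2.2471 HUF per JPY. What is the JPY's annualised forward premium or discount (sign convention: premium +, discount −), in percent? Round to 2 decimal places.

T = 6/12 years.
JPY trades forward at +0.77585% vs spot over the period.
Per annum: 0.0077585 / (6/12) = 0.015517 = 1.55%.

+1.55%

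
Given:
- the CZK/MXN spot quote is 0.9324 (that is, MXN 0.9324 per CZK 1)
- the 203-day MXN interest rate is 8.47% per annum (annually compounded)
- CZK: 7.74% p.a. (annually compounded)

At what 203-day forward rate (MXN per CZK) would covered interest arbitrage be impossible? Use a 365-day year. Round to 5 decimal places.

T = 203/365 years.
MXN accumulates by (1 + 0.0847)^(203/365) = 1.046256.
Growth of 1 CZK over T: (1 + 0.0774)^(203/365) = 1.042334.
So F = 0.9324 × 1.046256 / 1.042334 = 0.9359084 (MXN/CZK).

0.93591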